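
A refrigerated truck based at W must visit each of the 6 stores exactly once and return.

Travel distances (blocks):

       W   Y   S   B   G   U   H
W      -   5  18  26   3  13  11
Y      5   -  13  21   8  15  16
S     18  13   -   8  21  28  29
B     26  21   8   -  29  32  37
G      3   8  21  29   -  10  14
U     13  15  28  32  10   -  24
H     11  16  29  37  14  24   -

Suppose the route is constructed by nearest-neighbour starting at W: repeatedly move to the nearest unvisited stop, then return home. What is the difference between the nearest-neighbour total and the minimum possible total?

W: G=3, Y=5, H=11, U=13, S=18, B=26 ⇒ G
G: Y=8, U=10, H=14, S=21, B=29 ⇒ Y
Y: S=13, U=15, H=16, B=21 ⇒ S
S: B=8, U=28, H=29 ⇒ B
B: U=32, H=37 ⇒ U
U: H=24 ⇒ H
NN route W → G → Y → S → B → U → H → W costs 99.
Optimal: W → Y → S → B → U → G → H → W costs 93 (by enumerating all 360 distinct tours).
Excess = 99 − 93 = 6.

Excess over optimum: 6 blocks.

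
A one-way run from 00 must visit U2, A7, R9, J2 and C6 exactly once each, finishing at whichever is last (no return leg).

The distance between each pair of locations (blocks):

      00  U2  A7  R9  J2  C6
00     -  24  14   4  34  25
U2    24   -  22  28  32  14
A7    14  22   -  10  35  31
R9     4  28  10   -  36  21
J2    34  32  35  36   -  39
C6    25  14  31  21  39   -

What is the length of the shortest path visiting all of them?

89 blocks — the minimum one-way total.

There are 5! = 120 possible orderings.
00 → U2 → A7 → R9 → J2 → C6: 24+22+10+36+39 = 131
00 → U2 → A7 → R9 → C6 → J2: 24+22+10+21+39 = 116
00 → U2 → A7 → J2 → R9 → C6: 24+22+35+36+21 = 138
00 → U2 → A7 → J2 → C6 → R9: 24+22+35+39+21 = 141
00 → U2 → A7 → C6 → R9 → J2: 24+22+31+21+36 = 134
00 → U2 → A7 → C6 → J2 → R9: 24+22+31+39+36 = 152
00 → U2 → R9 → A7 → J2 → C6: 24+28+10+35+39 = 136
00 → U2 → R9 → A7 → C6 → J2: 24+28+10+31+39 = 132
00 → U2 → R9 → J2 → A7 → C6: 24+28+36+35+31 = 154
00 → U2 → R9 → J2 → C6 → A7: 24+28+36+39+31 = 158
00 → U2 → R9 → C6 → A7 → J2: 24+28+21+31+35 = 139
00 → U2 → R9 → C6 → J2 → A7: 24+28+21+39+35 = 147
00 → U2 → J2 → A7 → R9 → C6: 24+32+35+10+21 = 122
00 → U2 → J2 → A7 → C6 → R9: 24+32+35+31+21 = 143
… (106 more)
00 → R9 → A7 → U2 → C6 → J2: 4+10+22+14+39 = 89  ← best
The minimum is 89.
One shortest path: 00 → R9 → A7 → U2 → C6 → J2.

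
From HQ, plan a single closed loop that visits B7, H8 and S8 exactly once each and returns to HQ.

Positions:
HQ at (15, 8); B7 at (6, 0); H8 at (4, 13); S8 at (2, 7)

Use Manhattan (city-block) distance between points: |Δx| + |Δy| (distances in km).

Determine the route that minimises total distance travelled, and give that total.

Minimum total distance: 52 km.

With 3 stops there are 3!/2 = 3 distinct round trips (a route and its reverse cost the same).
HQ-B7-H8-S8-HQ: 17+15+8+14 = 54
HQ-B7-S8-H8-HQ: 17+11+8+16 = 52
HQ-H8-B7-S8-HQ: 16+15+11+14 = 56
The minimum is 52.
One optimal route: HQ → B7 → S8 → H8 → HQ (or its reverse).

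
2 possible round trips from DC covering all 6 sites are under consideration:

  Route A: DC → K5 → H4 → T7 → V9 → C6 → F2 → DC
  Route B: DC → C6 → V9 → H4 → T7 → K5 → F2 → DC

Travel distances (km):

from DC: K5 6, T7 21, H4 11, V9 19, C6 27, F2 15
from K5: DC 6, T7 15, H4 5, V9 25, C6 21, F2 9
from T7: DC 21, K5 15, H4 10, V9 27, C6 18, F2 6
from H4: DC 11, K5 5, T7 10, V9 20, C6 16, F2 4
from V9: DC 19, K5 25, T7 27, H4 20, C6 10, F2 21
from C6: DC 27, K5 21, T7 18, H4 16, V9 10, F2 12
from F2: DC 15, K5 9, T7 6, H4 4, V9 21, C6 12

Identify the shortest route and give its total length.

85 km — Route A is the shortest.

Route A: 6 + 5 + 10 + 27 + 10 + 12 + 15 = 85
Route B: 27 + 10 + 20 + 10 + 15 + 9 + 15 = 106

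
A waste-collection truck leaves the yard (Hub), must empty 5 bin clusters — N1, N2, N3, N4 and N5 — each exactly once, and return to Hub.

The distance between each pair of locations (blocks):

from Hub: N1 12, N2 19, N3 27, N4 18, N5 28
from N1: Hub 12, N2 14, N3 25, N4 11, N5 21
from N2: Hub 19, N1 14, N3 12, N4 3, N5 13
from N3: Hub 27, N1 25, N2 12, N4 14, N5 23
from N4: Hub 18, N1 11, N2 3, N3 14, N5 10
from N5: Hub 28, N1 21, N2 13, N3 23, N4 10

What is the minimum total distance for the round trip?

There are 60 distinct closed tours to check (reversals are equivalent).
Hub-N1-N2-N3-N4-N5-Hub: 12+14+12+14+10+28 = 90
Hub-N1-N2-N3-N5-N4-Hub: 12+14+12+23+10+18 = 89
Hub-N1-N2-N4-N3-N5-Hub: 12+14+3+14+23+28 = 94
Hub-N1-N2-N4-N5-N3-Hub: 12+14+3+10+23+27 = 89
Hub-N1-N2-N5-N3-N4-Hub: 12+14+13+23+14+18 = 94
Hub-N1-N2-N5-N4-N3-Hub: 12+14+13+10+14+27 = 90
Hub-N1-N3-N2-N4-N5-Hub: 12+25+12+3+10+28 = 90
Hub-N1-N3-N2-N5-N4-Hub: 12+25+12+13+10+18 = 90
Hub-N1-N3-N4-N2-N5-Hub: 12+25+14+3+13+28 = 95
Hub-N1-N3-N4-N5-N2-Hub: 12+25+14+10+13+19 = 93
Hub-N1-N3-N5-N2-N4-Hub: 12+25+23+13+3+18 = 94
Hub-N1-N3-N5-N4-N2-Hub: 12+25+23+10+3+19 = 92
Hub-N1-N4-N2-N3-N5-Hub: 12+11+3+12+23+28 = 89
Hub-N1-N4-N2-N5-N3-Hub: 12+11+3+13+23+27 = 89
… (46 more)
Hub-N1-N4-N5-N2-N3-Hub: 12+11+10+13+12+27 = 85  ← best
The minimum is 85.
One optimal route: Hub → N1 → N4 → N5 → N2 → N3 → Hub (or its reverse).

Shortest round trip = 85 blocks.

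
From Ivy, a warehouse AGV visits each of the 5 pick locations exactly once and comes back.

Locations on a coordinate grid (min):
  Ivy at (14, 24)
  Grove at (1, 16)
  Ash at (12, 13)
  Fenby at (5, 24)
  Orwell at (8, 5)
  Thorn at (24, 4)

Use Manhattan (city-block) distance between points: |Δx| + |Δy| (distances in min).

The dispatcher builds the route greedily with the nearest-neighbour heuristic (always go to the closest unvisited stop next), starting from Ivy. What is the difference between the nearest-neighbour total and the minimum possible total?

The nearest-neighbour route is 4 min longer than optimal.

Ivy: Fenby=9, Ash=13, Grove=21, Orwell=25, Thorn=30 ⇒ Fenby
Fenby: Grove=12, Ash=18, Orwell=22, Thorn=39 ⇒ Grove
Grove: Ash=14, Orwell=18, Thorn=35 ⇒ Ash
Ash: Orwell=12, Thorn=21 ⇒ Orwell
Orwell: Thorn=17 ⇒ Thorn
NN route Ivy → Fenby → Grove → Ash → Orwell → Thorn → Ivy costs 94.
Optimal: Ivy → Ash → Thorn → Orwell → Grove → Fenby → Ivy costs 90 (by enumerating all 60 distinct tours).
Excess = 94 − 90 = 4.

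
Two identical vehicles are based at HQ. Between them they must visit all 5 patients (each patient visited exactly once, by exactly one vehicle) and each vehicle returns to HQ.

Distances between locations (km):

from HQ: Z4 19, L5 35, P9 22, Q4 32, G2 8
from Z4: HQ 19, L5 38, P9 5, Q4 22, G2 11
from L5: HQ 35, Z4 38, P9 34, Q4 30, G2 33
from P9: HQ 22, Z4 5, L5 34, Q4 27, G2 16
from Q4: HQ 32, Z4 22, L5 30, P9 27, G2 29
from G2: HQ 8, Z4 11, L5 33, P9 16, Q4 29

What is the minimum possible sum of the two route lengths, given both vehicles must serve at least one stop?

Check every non-empty split of the stops between the two vehicles; for each half take its own optimal tour:
  {Z4} + {L5, P9, Q4, G2}: 38 + 116 = 154
  {L5} + {Z4, P9, Q4, G2}: 70 + 83 = 153
  {Z4, L5} + {P9, Q4, G2}: 92 + 83 = 175
  {P9} + {Z4, L5, Q4, G2}: 44 + 106 = 150
  {Z4, P9} + {L5, Q4, G2}: 46 + 102 = 148
  {L5, P9} + {Z4, Q4, G2}: 91 + 73 = 164
  … (15 splits in total)
  {Z4, L5, P9, Q4} + {G2}: 114 + 16 = 130  ← best
Best: vehicle 1 HQ → L5 → Q4 → Z4 → P9 → HQ = 114; vehicle 2 HQ → G2 → HQ = 16; combined 130.

Minimum combined distance: 130 km.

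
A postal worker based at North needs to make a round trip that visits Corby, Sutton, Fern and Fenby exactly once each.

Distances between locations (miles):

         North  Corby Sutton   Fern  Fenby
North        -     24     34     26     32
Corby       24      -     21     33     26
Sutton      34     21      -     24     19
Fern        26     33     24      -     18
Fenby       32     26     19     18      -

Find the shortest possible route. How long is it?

With 4 stops there are 4!/2 = 12 distinct round trips (a route and its reverse cost the same).
North-Corby-Sutton-Fern-Fenby-North: 24+21+24+18+32 = 119
North-Corby-Sutton-Fenby-Fern-North: 24+21+19+18+26 = 108
North-Corby-Fern-Sutton-Fenby-North: 24+33+24+19+32 = 132
North-Corby-Fern-Fenby-Sutton-North: 24+33+18+19+34 = 128
North-Corby-Fenby-Sutton-Fern-North: 24+26+19+24+26 = 119
North-Corby-Fenby-Fern-Sutton-North: 24+26+18+24+34 = 126
North-Sutton-Corby-Fern-Fenby-North: 34+21+33+18+32 = 138
North-Sutton-Corby-Fenby-Fern-North: 34+21+26+18+26 = 125
North-Sutton-Fern-Corby-Fenby-North: 34+24+33+26+32 = 149
North-Sutton-Fenby-Corby-Fern-North: 34+19+26+33+26 = 138
North-Fern-Corby-Sutton-Fenby-North: 26+33+21+19+32 = 131
North-Fern-Sutton-Corby-Fenby-North: 26+24+21+26+32 = 129
The minimum is 108.
One optimal route: North → Corby → Sutton → Fenby → Fern → North (or its reverse).

Minimum total distance: 108 miles.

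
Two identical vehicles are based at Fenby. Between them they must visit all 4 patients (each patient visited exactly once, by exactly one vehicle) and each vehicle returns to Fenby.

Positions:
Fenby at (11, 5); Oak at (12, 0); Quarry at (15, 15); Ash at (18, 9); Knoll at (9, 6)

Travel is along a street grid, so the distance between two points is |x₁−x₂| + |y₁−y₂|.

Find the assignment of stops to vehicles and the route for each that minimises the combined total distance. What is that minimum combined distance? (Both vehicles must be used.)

50 — the smallest possible combined total.

There are 2^3 − 1 = 7 ways to divide the 4 stops into two non-empty groups. For each, the best each vehicle can do is its own shortest tour through its group:
  {Oak} + {Quarry, Ash, Knoll}: 12 + 38 = 50
  {Quarry} + {Oak, Ash, Knoll}: 28 + 36 = 64
  {Oak, Quarry} + {Ash, Knoll}: 38 + 26 = 64
  {Ash} + {Oak, Quarry, Knoll}: 22 + 42 = 64
  {Oak, Ash} + {Quarry, Knoll}: 32 + 32 = 64
  {Quarry, Ash} + {Oak, Knoll}: 34 + 18 = 52
  … (7 splits in total)
Best: vehicle 1 Fenby → Oak → Fenby = 12; vehicle 2 Fenby → Quarry → Ash → Knoll → Fenby = 38; combined 50.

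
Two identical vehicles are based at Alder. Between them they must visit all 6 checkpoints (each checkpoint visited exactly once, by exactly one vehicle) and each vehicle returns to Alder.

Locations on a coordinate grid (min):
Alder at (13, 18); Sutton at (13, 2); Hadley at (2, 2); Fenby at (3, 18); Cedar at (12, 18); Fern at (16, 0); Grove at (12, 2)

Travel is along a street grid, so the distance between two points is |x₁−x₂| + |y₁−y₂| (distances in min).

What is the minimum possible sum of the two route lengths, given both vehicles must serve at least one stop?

Try each way of splitting the stops between the two vehicles (each non-empty) and, for each split, find the best tour for each vehicle:
  {Sutton} + {Hadley, Fenby, Cedar, Fern, Grove}: 32 + 64 = 96
  {Hadley} + {Sutton, Fenby, Cedar, Fern, Grove}: 54 + 62 = 116
  {Sutton, Hadley} + {Fenby, Cedar, Fern, Grove}: 54 + 62 = 116
  {Fenby} + {Sutton, Hadley, Cedar, Fern, Grove}: 20 + 64 = 84
  {Sutton, Fenby} + {Hadley, Cedar, Fern, Grove}: 52 + 64 = 116
  {Hadley, Fenby} + {Sutton, Cedar, Fern, Grove}: 54 + 44 = 98
  … (31 splits in total)
  {Cedar} + {Sutton, Hadley, Fenby, Fern, Grove}: 2 + 64 = 66  ← best
Best: vehicle 1 Alder → Cedar → Alder = 2; vehicle 2 Alder → Sutton → Fern → Grove → Hadley → Fenby → Alder = 64; combined 66.

Minimum combined distance: 66 min.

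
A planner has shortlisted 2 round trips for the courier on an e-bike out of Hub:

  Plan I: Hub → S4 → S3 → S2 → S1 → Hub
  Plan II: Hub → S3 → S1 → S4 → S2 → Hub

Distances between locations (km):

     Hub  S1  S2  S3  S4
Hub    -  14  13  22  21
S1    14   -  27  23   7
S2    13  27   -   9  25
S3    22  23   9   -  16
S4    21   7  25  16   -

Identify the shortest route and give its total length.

Plan I: 21 + 16 + 9 + 27 + 14 = 87
Plan II: 22 + 23 + 7 + 25 + 13 = 90

87 km — Plan I is the shortest.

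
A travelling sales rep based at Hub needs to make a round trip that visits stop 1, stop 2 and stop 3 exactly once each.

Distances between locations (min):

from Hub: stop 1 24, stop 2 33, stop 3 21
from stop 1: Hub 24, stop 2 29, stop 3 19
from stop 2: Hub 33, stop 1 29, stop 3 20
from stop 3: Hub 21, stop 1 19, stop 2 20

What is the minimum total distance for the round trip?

94 min — the shortest possible round trip.

With 3 stops there are 3!/2 = 3 distinct round trips (a route and its reverse cost the same).
Hub → stop 1 → stop 2 → stop 3 → Hub: 24+29+20+21 = 94
Hub → stop 1 → stop 3 → stop 2 → Hub: 24+19+20+33 = 96
Hub → stop 2 → stop 1 → stop 3 → Hub: 33+29+19+21 = 102
The minimum is 94.
One optimal route: Hub → stop 1 → stop 2 → stop 3 → Hub (or its reverse).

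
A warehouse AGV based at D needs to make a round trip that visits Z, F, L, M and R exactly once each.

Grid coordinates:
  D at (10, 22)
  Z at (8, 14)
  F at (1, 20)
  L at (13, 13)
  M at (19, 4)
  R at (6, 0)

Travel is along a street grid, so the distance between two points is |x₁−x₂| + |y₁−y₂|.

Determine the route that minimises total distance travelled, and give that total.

D → Z → F → L → M → R → D: 10+13+19+15+17+26 = 100
D → Z → F → L → R → M → D: 10+13+19+20+17+27 = 106
D → Z → F → M → L → R → D: 10+13+34+15+20+26 = 118
D → Z → F → M → R → L → D: 10+13+34+17+20+12 = 106
D → Z → F → R → L → M → D: 10+13+25+20+15+27 = 110
D → Z → F → R → M → L → D: 10+13+25+17+15+12 = 92
D → Z → L → F → M → R → D: 10+6+19+34+17+26 = 112
D → Z → L → F → R → M → D: 10+6+19+25+17+27 = 104
D → Z → L → M → F → R → D: 10+6+15+34+25+26 = 116
D → Z → L → M → R → F → D: 10+6+15+17+25+11 = 84
D → Z → L → R → F → M → D: 10+6+20+25+34+27 = 122
D → Z → L → R → M → F → D: 10+6+20+17+34+11 = 98
D → Z → M → F → L → R → D: 10+21+34+19+20+26 = 130
D → Z → M → F → R → L → D: 10+21+34+25+20+12 = 122
… (46 more)
The minimum is 84.
One optimal route: D → Z → L → M → R → F → D (or its reverse).

84 — the shortest possible round trip.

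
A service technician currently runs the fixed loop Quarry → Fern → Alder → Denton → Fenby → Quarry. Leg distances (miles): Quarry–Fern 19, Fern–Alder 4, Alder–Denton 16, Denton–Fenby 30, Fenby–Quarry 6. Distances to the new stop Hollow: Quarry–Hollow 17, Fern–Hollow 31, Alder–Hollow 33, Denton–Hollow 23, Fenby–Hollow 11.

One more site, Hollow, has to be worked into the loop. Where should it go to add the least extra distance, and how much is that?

Insertion cost between consecutive stops i–j is d(i,Hollow) + d(Hollow,j) − d(i,j):
  between Quarry and Fern: 17 + 31 − 19 = 29
  between Fern and Alder: 31 + 33 − 4 = 60
  between Alder and Denton: 33 + 23 − 16 = 40
  between Denton and Fenby: 23 + 11 − 30 = 4
  between Fenby and Quarry: 11 + 17 − 6 = 22
Cheapest insertion is between Denton and Fenby, adding 4.
New total = 75 + 4 = 79.

Minimum extra distance: 4 miles, inserting Hollow between Denton and Fenby.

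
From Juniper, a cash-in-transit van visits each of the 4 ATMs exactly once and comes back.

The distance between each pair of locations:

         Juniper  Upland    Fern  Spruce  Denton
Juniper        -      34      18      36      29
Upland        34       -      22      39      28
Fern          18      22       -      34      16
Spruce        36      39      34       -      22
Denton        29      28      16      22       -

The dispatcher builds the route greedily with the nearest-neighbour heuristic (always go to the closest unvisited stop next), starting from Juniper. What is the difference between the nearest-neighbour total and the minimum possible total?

3 longer than the optimal tour.

Juniper: Fern=18, Denton=29, Upland=34, Spruce=36 ⇒ Fern
Fern: Denton=16, Upland=22, Spruce=34 ⇒ Denton
Denton: Spruce=22, Upland=28 ⇒ Spruce
Spruce: Upland=39 ⇒ Upland
NN route Juniper → Fern → Denton → Spruce → Upland → Juniper costs 129.
Optimal: Juniper → Fern → Upland → Denton → Spruce → Juniper costs 126 (by enumerating all 12 distinct tours).
Excess = 129 − 126 = 3.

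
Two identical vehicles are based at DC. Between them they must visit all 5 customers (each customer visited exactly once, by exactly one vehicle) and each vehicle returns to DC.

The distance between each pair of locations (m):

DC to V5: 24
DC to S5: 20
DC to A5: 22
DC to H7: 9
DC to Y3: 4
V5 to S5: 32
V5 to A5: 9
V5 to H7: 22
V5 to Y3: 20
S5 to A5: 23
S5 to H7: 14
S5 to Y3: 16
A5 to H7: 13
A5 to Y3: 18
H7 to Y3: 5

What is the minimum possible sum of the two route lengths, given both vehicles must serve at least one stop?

Minimum combined distance: 87 m.

There are 2^4 − 1 = 15 ways to divide the 5 stops into two non-empty groups. For each, the best each vehicle can do is its own shortest tour through its group:
  {V5} + {S5, A5, H7, Y3}: 48 + 65 = 113
  {S5} + {V5, A5, H7, Y3}: 40 + 55 = 95
  {V5, S5} + {A5, H7, Y3}: 76 + 44 = 120
  {A5} + {V5, S5, H7, Y3}: 44 + 79 = 123
  {V5, A5} + {S5, H7, Y3}: 55 + 43 = 98
  {S5, A5} + {V5, H7, Y3}: 65 + 55 = 120
  … (15 splits in total)
  {V5, S5, A5, H7} + {Y3}: 79 + 8 = 87  ← best
Best: vehicle 1 DC → V5 → A5 → S5 → H7 → DC = 79; vehicle 2 DC → Y3 → DC = 8; combined 87.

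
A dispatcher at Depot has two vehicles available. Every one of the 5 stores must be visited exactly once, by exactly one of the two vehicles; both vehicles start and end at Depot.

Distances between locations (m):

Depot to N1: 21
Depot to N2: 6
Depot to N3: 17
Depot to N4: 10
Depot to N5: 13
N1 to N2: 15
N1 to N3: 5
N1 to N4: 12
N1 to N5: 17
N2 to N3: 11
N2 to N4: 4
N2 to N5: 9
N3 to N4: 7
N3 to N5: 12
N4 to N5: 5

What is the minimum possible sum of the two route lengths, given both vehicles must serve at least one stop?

Try each way of splitting the stops between the two vehicles (each non-empty) and, for each split, find the best tour for each vehicle:
  {N1} + {N2, N3, N4, N5}: 42 + 42 = 84
  {N2} + {N1, N3, N4, N5}: 12 + 51 = 63
  {N1, N2} + {N3, N4, N5}: 42 + 42 = 84
  {N3} + {N1, N2, N4, N5}: 34 + 51 = 85
  {N1, N3} + {N2, N4, N5}: 43 + 28 = 71
  {N2, N3} + {N1, N4, N5}: 34 + 51 = 85
  … (15 splits in total)
Best: vehicle 1 Depot → N2 → Depot = 12; vehicle 2 Depot → N1 → N3 → N4 → N5 → Depot = 51; combined 63.

63 m — the smallest possible combined total.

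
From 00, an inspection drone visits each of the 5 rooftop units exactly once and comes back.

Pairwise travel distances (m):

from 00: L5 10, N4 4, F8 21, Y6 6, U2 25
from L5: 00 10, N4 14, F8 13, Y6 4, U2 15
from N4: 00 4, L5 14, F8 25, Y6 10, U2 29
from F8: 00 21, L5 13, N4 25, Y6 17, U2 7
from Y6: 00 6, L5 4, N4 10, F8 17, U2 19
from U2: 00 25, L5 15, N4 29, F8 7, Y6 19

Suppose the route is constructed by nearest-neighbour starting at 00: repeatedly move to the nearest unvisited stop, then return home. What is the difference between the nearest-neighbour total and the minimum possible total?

From 00: N4=4, Y6=6, L5=10, F8=21, U2=25 → choose N4 (4).
From N4: Y6=10, L5=14, F8=25, U2=29 → choose Y6 (10).
From Y6: L5=4, F8=17, U2=19 → choose L5 (4).
From L5: F8=13, U2=15 → choose F8 (13).
From F8: U2=7 → choose U2 (7).
NN route 00 → N4 → Y6 → L5 → F8 → U2 → 00 costs 63.
Optimal: 00 → N4 → F8 → U2 → L5 → Y6 → 00 costs 61 (by enumerating all 60 distinct tours).
Excess = 63 − 61 = 2.

Excess over optimum: 2 m.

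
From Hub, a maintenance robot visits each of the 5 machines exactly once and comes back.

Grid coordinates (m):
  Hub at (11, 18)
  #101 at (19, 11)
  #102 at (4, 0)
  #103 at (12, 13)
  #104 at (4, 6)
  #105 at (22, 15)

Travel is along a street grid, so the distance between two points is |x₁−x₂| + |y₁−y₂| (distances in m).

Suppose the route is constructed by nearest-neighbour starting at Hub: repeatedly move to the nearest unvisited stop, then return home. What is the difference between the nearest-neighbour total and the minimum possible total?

From Hub: #103=6, #105=14, #101=15, #104=19, #102=25 → choose #103 (6).
From #103: #101=9, #105=12, #104=15, #102=21 → choose #101 (9).
From #101: #105=7, #104=20, #102=26 → choose #105 (7).
From #105: #104=27, #102=33 → choose #104 (27).
From #104: #102=6 → choose #102 (6).
NN route Hub → #103 → #101 → #105 → #104 → #102 → Hub costs 80.
Optimal: Hub → #103 → #102 → #104 → #101 → #105 → Hub costs 74 (by enumerating all 60 distinct tours).
Excess = 80 − 74 = 6.

Excess over optimum: 6 m.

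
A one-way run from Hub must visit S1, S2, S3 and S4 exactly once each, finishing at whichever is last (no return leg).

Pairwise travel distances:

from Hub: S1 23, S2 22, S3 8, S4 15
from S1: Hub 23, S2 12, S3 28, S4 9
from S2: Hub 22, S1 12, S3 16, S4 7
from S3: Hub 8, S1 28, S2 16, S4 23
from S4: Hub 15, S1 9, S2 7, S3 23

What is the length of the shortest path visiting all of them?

40 — the minimum one-way total.

There are 4! = 24 possible orderings.
Hub → S1 → S2 → S3 → S4: 23+12+16+23 = 74
Hub → S1 → S2 → S4 → S3: 23+12+7+23 = 65
Hub → S1 → S3 → S2 → S4: 23+28+16+7 = 74
Hub → S1 → S3 → S4 → S2: 23+28+23+7 = 81
Hub → S1 → S4 → S2 → S3: 23+9+7+16 = 55
Hub → S1 → S4 → S3 → S2: 23+9+23+16 = 71
Hub → S2 → S1 → S3 → S4: 22+12+28+23 = 85
Hub → S2 → S1 → S4 → S3: 22+12+9+23 = 66
Hub → S2 → S3 → S1 → S4: 22+16+28+9 = 75
Hub → S2 → S3 → S4 → S1: 22+16+23+9 = 70
Hub → S2 → S4 → S1 → S3: 22+7+9+28 = 66
Hub → S2 → S4 → S3 → S1: 22+7+23+28 = 80
Hub → S3 → S1 → S2 → S4: 8+28+12+7 = 55
Hub → S3 → S1 → S4 → S2: 8+28+9+7 = 52
… (10 more)
Hub → S3 → S2 → S4 → S1: 8+16+7+9 = 40  ← best
The minimum is 40.
One shortest path: Hub → S3 → S2 → S4 → S1.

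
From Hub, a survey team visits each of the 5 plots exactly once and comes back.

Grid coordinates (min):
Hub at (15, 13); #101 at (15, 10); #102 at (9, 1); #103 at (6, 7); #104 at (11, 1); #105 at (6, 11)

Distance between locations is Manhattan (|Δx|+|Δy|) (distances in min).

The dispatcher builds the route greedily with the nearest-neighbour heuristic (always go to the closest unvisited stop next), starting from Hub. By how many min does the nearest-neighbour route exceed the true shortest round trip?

Excess over optimum: 2 min.

Hub: #101=3, #105=11, #103=15, #104=16, #102=18 ⇒ #101
#101: #105=10, #103=12, #104=13, #102=15 ⇒ #105
#105: #103=4, #102=13, #104=15 ⇒ #103
#103: #102=9, #104=11 ⇒ #102
#102: #104=2 ⇒ #104
NN route Hub → #101 → #105 → #103 → #102 → #104 → Hub costs 44.
Optimal: Hub → #101 → #104 → #102 → #103 → #105 → Hub costs 42 (by enumerating all 60 distinct tours).
Excess = 44 − 42 = 2.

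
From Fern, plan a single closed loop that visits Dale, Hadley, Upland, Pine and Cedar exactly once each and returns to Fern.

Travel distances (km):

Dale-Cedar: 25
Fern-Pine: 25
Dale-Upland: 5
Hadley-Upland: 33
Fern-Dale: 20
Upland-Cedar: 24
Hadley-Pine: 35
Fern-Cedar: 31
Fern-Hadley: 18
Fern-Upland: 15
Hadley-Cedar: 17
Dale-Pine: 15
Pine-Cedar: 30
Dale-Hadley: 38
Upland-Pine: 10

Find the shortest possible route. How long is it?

Fern→Dale→Hadley→Upland→Pine→Cedar→Fern: 20+38+33+10+30+31 = 162
Fern→Dale→Hadley→Upland→Cedar→Pine→Fern: 20+38+33+24+30+25 = 170
Fern→Dale→Hadley→Pine→Upland→Cedar→Fern: 20+38+35+10+24+31 = 158
Fern→Dale→Hadley→Pine→Cedar→Upland→Fern: 20+38+35+30+24+15 = 162
Fern→Dale→Hadley→Cedar→Upland→Pine→Fern: 20+38+17+24+10+25 = 134
Fern→Dale→Hadley→Cedar→Pine→Upland→Fern: 20+38+17+30+10+15 = 130
Fern→Dale→Upland→Hadley→Pine→Cedar→Fern: 20+5+33+35+30+31 = 154
Fern→Dale→Upland→Hadley→Cedar→Pine→Fern: 20+5+33+17+30+25 = 130
Fern→Dale→Upland→Pine→Hadley→Cedar→Fern: 20+5+10+35+17+31 = 118
Fern→Dale→Upland→Pine→Cedar→Hadley→Fern: 20+5+10+30+17+18 = 100
Fern→Dale→Upland→Cedar→Hadley→Pine→Fern: 20+5+24+17+35+25 = 126
Fern→Dale→Upland→Cedar→Pine→Hadley→Fern: 20+5+24+30+35+18 = 132
Fern→Dale→Pine→Hadley→Upland→Cedar→Fern: 20+15+35+33+24+31 = 158
Fern→Dale→Pine→Hadley→Cedar→Upland→Fern: 20+15+35+17+24+15 = 126
… (46 more)
The minimum is 100.
One optimal route: Fern → Dale → Upland → Pine → Cedar → Hadley → Fern (or its reverse).

Minimum total distance: 100 km.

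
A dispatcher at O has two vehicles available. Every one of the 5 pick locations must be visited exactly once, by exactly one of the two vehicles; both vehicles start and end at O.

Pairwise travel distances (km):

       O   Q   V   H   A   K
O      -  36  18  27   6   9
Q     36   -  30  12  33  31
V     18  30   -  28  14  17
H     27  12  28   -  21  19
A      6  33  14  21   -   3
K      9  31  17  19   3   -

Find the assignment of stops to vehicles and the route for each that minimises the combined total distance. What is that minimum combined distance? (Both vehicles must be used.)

Try each way of splitting the stops between the two vehicles (each non-empty) and, for each split, find the best tour for each vehicle:
  {Q} + {V, H, A, K}: 72 + 74 = 146
  {V} + {Q, H, A, K}: 36 + 76 = 112
  {Q, V} + {H, A, K}: 84 + 55 = 139
  {H} + {Q, V, A, K}: 54 + 88 = 142
  {Q, H} + {V, A, K}: 75 + 44 = 119
  {V, H} + {Q, A, K}: 73 + 76 = 149
  … (15 splits in total)
  {A} + {Q, V, H, K}: 12 + 88 = 100  ← best
Best: vehicle 1 O → A → O = 12; vehicle 2 O → V → Q → H → K → O = 88; combined 100.

100 km — the smallest possible combined total.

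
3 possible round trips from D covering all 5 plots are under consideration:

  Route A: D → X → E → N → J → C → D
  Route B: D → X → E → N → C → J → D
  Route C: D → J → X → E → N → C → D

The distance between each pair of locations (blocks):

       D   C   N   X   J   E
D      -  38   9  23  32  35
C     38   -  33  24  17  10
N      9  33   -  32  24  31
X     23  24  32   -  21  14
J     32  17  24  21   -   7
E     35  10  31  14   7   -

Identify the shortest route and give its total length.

147 blocks — Route A is the shortest.

Route A: 23 + 14 + 31 + 24 + 17 + 38 = 147
Route B: 23 + 14 + 31 + 33 + 17 + 32 = 150
Route C: 32 + 21 + 14 + 31 + 33 + 38 = 169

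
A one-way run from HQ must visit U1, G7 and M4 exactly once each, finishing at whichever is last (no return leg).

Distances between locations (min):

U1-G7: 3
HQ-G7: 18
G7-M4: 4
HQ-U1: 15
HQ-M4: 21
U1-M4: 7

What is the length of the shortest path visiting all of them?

There are 3! = 6 possible orderings.
HQ - U1 - G7 - M4: 15+3+4 = 22
HQ - U1 - M4 - G7: 15+7+4 = 26
HQ - G7 - U1 - M4: 18+3+7 = 28
HQ - G7 - M4 - U1: 18+4+7 = 29
HQ - M4 - U1 - G7: 21+7+3 = 31
HQ - M4 - G7 - U1: 21+4+3 = 28
The minimum is 22.
One shortest path: HQ → U1 → G7 → M4.

Shortest open route: 22 min.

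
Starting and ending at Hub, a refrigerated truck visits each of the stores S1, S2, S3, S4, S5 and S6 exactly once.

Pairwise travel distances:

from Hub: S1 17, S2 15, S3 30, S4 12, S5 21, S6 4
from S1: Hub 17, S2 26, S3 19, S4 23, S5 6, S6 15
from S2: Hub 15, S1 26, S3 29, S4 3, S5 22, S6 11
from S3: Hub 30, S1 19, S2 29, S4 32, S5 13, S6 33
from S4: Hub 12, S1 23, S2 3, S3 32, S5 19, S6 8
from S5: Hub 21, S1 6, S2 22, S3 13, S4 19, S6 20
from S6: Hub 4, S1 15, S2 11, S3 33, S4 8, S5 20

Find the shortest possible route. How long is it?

Shortest round trip = 80.

With 6 stops there are 6!/2 = 360 distinct round trips (a route and its reverse cost the same).
Hub→S1→S2→S3→S4→S5→S6→Hub: 17+26+29+32+19+20+4 = 147
Hub→S1→S2→S3→S4→S6→S5→Hub: 17+26+29+32+8+20+21 = 153
Hub→S1→S2→S3→S5→S4→S6→Hub: 17+26+29+13+19+8+4 = 116
Hub→S1→S2→S3→S5→S6→S4→Hub: 17+26+29+13+20+8+12 = 125
Hub→S1→S2→S3→S6→S4→S5→Hub: 17+26+29+33+8+19+21 = 153
Hub→S1→S2→S3→S6→S5→S4→Hub: 17+26+29+33+20+19+12 = 156
Hub→S1→S2→S4→S3→S5→S6→Hub: 17+26+3+32+13+20+4 = 115
Hub→S1→S2→S4→S3→S6→S5→Hub: 17+26+3+32+33+20+21 = 152
… (352 more)
Hub→S1→S5→S3→S2→S4→S6→Hub: 17+6+13+29+3+8+4 = 80  ← best
The minimum is 80.
One optimal route: Hub → S1 → S5 → S3 → S2 → S4 → S6 → Hub (or its reverse).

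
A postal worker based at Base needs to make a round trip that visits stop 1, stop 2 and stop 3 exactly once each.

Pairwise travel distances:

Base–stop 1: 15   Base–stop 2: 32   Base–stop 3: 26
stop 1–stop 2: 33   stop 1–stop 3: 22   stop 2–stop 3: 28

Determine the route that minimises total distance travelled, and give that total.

Minimum total distance: 97.

With 3 stops there are 3!/2 = 3 distinct round trips (a route and its reverse cost the same).
Base → stop 1 → stop 2 → stop 3 → Base: 15+33+28+26 = 102
Base → stop 1 → stop 3 → stop 2 → Base: 15+22+28+32 = 97
Base → stop 2 → stop 1 → stop 3 → Base: 32+33+22+26 = 113
The minimum is 97.
One optimal route: Base → stop 1 → stop 3 → stop 2 → Base (or its reverse).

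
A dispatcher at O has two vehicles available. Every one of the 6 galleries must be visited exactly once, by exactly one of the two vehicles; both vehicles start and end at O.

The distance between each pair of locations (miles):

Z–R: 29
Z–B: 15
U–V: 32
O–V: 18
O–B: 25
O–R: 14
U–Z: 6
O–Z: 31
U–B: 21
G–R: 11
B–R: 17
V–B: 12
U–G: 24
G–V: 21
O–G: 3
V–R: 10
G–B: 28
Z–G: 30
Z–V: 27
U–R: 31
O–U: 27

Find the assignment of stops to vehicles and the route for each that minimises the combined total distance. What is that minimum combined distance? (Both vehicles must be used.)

Minimum combined distance: 90 miles.

Check every non-empty split of the stops between the two vehicles; for each half take its own optimal tour:
  {U} + {Z, G, V, B, R}: 54 + 82 = 136
  {Z} + {U, G, V, B, R}: 62 + 84 = 146
  {U, Z} + {G, V, B, R}: 64 + 61 = 125
  {G} + {U, Z, V, B, R}: 6 + 84 = 90
  {U, G} + {Z, V, B, R}: 54 + 82 = 136
  {Z, G} + {U, V, B, R}: 64 + 84 = 148
  … (31 splits in total)
Best: vehicle 1 O → G → O = 6; vehicle 2 O → U → Z → B → V → R → O = 84; combined 90.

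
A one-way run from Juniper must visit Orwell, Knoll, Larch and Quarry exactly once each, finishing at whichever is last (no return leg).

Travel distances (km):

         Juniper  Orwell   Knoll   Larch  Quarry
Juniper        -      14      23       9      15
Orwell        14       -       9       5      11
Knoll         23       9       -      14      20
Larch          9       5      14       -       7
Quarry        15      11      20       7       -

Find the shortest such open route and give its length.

36 km — the minimum one-way total.

There are 4! = 24 possible orderings.
Juniper → Orwell → Knoll → Larch → Quarry: 14+9+14+7 = 44
Juniper → Orwell → Knoll → Quarry → Larch: 14+9+20+7 = 50
Juniper → Orwell → Larch → Knoll → Quarry: 14+5+14+20 = 53
Juniper → Orwell → Larch → Quarry → Knoll: 14+5+7+20 = 46
Juniper → Orwell → Quarry → Knoll → Larch: 14+11+20+14 = 59
Juniper → Orwell → Quarry → Larch → Knoll: 14+11+7+14 = 46
Juniper → Knoll → Orwell → Larch → Quarry: 23+9+5+7 = 44
Juniper → Knoll → Orwell → Quarry → Larch: 23+9+11+7 = 50
Juniper → Knoll → Larch → Orwell → Quarry: 23+14+5+11 = 53
Juniper → Knoll → Larch → Quarry → Orwell: 23+14+7+11 = 55
Juniper → Knoll → Quarry → Orwell → Larch: 23+20+11+5 = 59
Juniper → Knoll → Quarry → Larch → Orwell: 23+20+7+5 = 55
Juniper → Larch → Orwell → Knoll → Quarry: 9+5+9+20 = 43
Juniper → Larch → Orwell → Quarry → Knoll: 9+5+11+20 = 45
… (10 more)
Juniper → Larch → Quarry → Orwell → Knoll: 9+7+11+9 = 36  ← best
The minimum is 36.
One shortest path: Juniper → Larch → Quarry → Orwell → Knoll.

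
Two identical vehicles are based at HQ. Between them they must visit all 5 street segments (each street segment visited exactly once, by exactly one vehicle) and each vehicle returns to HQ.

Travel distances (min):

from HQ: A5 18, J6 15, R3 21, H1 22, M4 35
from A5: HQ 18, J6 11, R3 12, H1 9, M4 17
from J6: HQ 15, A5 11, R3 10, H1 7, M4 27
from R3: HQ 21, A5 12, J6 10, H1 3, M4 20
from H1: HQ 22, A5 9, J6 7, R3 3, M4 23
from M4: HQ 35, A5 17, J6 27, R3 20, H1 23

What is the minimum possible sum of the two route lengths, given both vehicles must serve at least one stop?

Minimum combined distance: 110 min.

Check every non-empty split of the stops between the two vehicles; for each half take its own optimal tour:
  {A5} + {J6, R3, H1, M4}: 36 + 80 = 116
  {J6} + {A5, R3, H1, M4}: 30 + 80 = 110
  {A5, J6} + {R3, H1, M4}: 44 + 80 = 124
  {R3} + {A5, J6, H1, M4}: 42 + 80 = 122
  {A5, R3} + {J6, H1, M4}: 51 + 80 = 131
  {J6, R3} + {A5, H1, M4}: 46 + 80 = 126
  … (15 splits in total)
Best: vehicle 1 HQ → J6 → HQ = 30; vehicle 2 HQ → A5 → M4 → R3 → H1 → HQ = 80; combined 110.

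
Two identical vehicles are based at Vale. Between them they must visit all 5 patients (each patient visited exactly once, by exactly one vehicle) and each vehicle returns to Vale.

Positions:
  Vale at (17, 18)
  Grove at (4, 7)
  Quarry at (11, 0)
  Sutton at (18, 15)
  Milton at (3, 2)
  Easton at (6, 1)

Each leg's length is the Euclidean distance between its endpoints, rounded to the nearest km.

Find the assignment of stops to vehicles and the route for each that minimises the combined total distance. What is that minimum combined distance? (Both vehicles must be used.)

Try each way of splitting the stops between the two vehicles (each non-empty) and, for each split, find the best tour for each vehicle:
  {Grove} + {Quarry, Sutton, Milton, Easton}: 34 + 49 = 83
  {Quarry} + {Grove, Sutton, Milton, Easton}: 38 + 46 = 84
  {Grove, Quarry} + {Sutton, Milton, Easton}: 46 + 45 = 91
  {Sutton} + {Grove, Quarry, Milton, Easton}: 6 + 49 = 55
  {Grove, Sutton} + {Quarry, Milton, Easton}: 36 + 48 = 84
  {Quarry, Sutton} + {Grove, Milton, Easton}: 39 + 45 = 84
  … (15 splits in total)
Best: vehicle 1 Vale → Sutton → Vale = 6; vehicle 2 Vale → Grove → Milton → Easton → Quarry → Vale = 49; combined 55.

Minimum combined distance: 55 km.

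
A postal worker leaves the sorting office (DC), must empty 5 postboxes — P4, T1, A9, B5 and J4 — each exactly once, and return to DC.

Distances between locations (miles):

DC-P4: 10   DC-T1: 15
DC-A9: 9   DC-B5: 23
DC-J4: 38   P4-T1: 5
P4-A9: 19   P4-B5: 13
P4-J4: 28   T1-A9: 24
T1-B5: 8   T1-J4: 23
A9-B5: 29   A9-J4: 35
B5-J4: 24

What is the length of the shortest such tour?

Minimum total distance: 91 miles.

With 5 stops there are 5!/2 = 60 distinct round trips (a route and its reverse cost the same).
DC - P4 - T1 - A9 - B5 - J4 - DC: 10+5+24+29+24+38 = 130
DC - P4 - T1 - A9 - J4 - B5 - DC: 10+5+24+35+24+23 = 121
DC - P4 - T1 - B5 - A9 - J4 - DC: 10+5+8+29+35+38 = 125
DC - P4 - T1 - B5 - J4 - A9 - DC: 10+5+8+24+35+9 = 91
DC - P4 - T1 - J4 - A9 - B5 - DC: 10+5+23+35+29+23 = 125
DC - P4 - T1 - J4 - B5 - A9 - DC: 10+5+23+24+29+9 = 100
DC - P4 - A9 - T1 - B5 - J4 - DC: 10+19+24+8+24+38 = 123
DC - P4 - A9 - T1 - J4 - B5 - DC: 10+19+24+23+24+23 = 123
DC - P4 - A9 - B5 - T1 - J4 - DC: 10+19+29+8+23+38 = 127
DC - P4 - A9 - B5 - J4 - T1 - DC: 10+19+29+24+23+15 = 120
DC - P4 - A9 - J4 - T1 - B5 - DC: 10+19+35+23+8+23 = 118
DC - P4 - A9 - J4 - B5 - T1 - DC: 10+19+35+24+8+15 = 111
DC - P4 - B5 - T1 - A9 - J4 - DC: 10+13+8+24+35+38 = 128
DC - P4 - B5 - T1 - J4 - A9 - DC: 10+13+8+23+35+9 = 98
… (46 more)
The minimum is 91.
One optimal route: DC → P4 → T1 → B5 → J4 → A9 → DC (or its reverse).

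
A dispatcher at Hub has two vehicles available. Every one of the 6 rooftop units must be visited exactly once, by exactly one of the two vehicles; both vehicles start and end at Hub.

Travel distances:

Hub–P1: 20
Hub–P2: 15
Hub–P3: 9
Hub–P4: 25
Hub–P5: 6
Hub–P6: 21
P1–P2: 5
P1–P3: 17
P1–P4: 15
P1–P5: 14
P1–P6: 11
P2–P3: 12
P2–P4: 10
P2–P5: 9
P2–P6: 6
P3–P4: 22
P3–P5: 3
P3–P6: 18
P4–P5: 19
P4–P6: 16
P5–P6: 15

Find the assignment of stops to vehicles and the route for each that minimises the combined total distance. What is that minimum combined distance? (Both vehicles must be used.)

90 — the smallest possible combined total.

Try each way of splitting the stops between the two vehicles (each non-empty) and, for each split, find the best tour for each vehicle:
  {P1} + {P2, P3, P4, P5, P6}: 40 + 68 = 108
  {P2} + {P1, P3, P4, P5, P6}: 30 + 78 = 108
  {P1, P2} + {P3, P4, P5, P6}: 40 + 68 = 108
  {P3} + {P1, P2, P4, P5, P6}: 18 + 72 = 90
  {P1, P3} + {P2, P4, P5, P6}: 46 + 62 = 108
  {P2, P3} + {P1, P4, P5, P6}: 36 + 72 = 108
  … (31 splits in total)
Best: vehicle 1 Hub → P3 → Hub = 18; vehicle 2 Hub → P1 → P2 → P4 → P6 → P5 → Hub = 72; combined 90.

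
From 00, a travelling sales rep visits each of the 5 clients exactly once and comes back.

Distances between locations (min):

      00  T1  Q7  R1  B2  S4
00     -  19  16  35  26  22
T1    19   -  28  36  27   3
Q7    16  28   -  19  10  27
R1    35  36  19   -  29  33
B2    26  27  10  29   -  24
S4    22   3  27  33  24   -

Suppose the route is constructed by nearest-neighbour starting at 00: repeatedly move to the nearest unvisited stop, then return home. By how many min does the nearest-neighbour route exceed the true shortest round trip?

14 min longer than the optimal tour.

From 00: Q7=16, T1=19, S4=22, B2=26, R1=35 → choose Q7 (16).
From Q7: B2=10, R1=19, S4=27, T1=28 → choose B2 (10).
From B2: S4=24, T1=27, R1=29 → choose S4 (24).
From S4: T1=3, R1=33 → choose T1 (3).
From T1: R1=36 → choose R1 (36).
NN route 00 → Q7 → B2 → S4 → T1 → R1 → 00 costs 124.
Optimal: 00 → T1 → S4 → R1 → Q7 → B2 → 00 costs 110 (by enumerating all 60 distinct tours).
Excess = 124 − 110 = 14.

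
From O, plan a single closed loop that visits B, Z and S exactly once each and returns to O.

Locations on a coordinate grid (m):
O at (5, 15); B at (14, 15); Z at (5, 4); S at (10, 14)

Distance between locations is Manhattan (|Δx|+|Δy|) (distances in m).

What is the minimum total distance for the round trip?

There are 3 distinct closed tours to check (reversals are equivalent).
O→B→Z→S→O: 9+20+15+6 = 50
O→B→S→Z→O: 9+5+15+11 = 40
O→Z→B→S→O: 11+20+5+6 = 42
The minimum is 40.
One optimal route: O → B → S → Z → O (or its reverse).

Shortest round trip = 40 m.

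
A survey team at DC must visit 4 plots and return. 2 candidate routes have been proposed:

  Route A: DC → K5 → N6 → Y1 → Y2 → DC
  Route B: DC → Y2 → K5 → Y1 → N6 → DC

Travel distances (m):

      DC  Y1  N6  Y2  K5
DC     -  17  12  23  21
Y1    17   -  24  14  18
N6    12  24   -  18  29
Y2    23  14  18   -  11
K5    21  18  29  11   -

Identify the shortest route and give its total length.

88 m — Route B is the shortest.

Route A: 21 + 29 + 24 + 14 + 23 = 111
Route B: 23 + 11 + 18 + 24 + 12 = 88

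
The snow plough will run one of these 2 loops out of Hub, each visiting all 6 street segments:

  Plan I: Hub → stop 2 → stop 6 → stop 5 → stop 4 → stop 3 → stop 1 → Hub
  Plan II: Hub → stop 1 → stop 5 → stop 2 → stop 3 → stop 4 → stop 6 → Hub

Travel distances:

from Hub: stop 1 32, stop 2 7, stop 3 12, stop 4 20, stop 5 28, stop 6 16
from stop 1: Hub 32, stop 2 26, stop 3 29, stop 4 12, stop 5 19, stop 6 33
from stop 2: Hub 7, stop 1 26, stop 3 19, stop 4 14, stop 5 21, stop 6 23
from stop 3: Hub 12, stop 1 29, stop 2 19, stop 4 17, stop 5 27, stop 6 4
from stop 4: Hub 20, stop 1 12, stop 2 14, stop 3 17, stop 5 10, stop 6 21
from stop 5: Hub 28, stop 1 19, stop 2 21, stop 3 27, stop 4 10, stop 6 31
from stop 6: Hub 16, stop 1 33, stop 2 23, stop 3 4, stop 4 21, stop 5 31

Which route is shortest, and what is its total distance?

Plan I: 7 + 23 + 31 + 10 + 17 + 29 + 32 = 149
Plan II: 32 + 19 + 21 + 19 + 17 + 21 + 16 = 145

Shortest is Plan II, total 145.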